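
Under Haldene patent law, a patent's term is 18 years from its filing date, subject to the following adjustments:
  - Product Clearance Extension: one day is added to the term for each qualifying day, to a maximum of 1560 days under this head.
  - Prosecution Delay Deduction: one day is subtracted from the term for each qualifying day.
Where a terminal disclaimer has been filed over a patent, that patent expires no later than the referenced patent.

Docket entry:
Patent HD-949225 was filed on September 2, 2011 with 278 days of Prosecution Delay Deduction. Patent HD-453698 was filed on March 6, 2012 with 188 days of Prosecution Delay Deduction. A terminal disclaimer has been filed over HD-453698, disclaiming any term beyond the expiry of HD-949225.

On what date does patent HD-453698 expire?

2028-11-28

Natural term of HD-453698:
  Base: filing + 18 years → 6 March 2030.
  Prosecution Delay Deduction: −188 days → 30 August 2029.
Expiry of referenced patent HD-949225:
  Base: filing + 18 years → 2 September 2029.
  Prosecution Delay Deduction: −278 days → 28 November 2028.
Terminal disclaimer: HD-453698 expires on the earlier of 30 August 2029 and 28 November 2028.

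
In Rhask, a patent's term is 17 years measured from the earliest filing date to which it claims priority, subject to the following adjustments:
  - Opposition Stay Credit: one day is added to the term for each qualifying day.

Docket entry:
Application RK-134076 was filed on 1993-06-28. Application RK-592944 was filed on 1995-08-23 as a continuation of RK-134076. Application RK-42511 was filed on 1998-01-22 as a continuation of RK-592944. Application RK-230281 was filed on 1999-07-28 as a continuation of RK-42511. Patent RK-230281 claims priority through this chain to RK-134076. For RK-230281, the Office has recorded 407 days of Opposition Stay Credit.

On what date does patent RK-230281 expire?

Earliest priority filing: 28 June 1993.
Base term: 28 June 1993 + 17 years → 28 June 2010.
Opposition Stay Credit: +407 days → 9 August 2011.

August 9, 2011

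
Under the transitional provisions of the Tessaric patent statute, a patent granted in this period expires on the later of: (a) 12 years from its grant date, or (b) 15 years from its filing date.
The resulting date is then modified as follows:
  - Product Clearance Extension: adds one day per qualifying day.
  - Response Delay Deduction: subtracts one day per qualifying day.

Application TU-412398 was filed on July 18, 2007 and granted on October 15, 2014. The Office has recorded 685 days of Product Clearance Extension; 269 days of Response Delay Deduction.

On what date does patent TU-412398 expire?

(a) grant + 12 years → 15 October 2026.
(b) filing + 15 years → 18 July 2022.
Later of the two: 15 October 2026.
Product Clearance Extension: +685 days → 30 August 2028.
Response Delay Deduction: −269 days → 5 December 2027.

2027-12-05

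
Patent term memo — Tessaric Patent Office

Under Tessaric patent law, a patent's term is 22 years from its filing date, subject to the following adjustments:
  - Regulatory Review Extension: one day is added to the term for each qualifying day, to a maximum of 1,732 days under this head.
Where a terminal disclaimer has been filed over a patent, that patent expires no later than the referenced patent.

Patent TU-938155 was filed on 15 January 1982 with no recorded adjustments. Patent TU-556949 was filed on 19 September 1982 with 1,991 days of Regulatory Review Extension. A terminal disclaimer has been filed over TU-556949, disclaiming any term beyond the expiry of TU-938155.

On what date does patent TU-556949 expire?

January 15, 2004

Natural term of TU-556949:
  Base: filing + 22 years → 19 September 2004.
  Regulatory Review Extension: 1991 days claimed exceeds the 1732-day cap, so +1732 days → 17 June 2009.
Expiry of referenced patent TU-938155:
  Base: filing + 22 years → 15 January 2004.
Terminal disclaimer: TU-556949 expires on the earlier of 17 June 2009 and 15 January 2004.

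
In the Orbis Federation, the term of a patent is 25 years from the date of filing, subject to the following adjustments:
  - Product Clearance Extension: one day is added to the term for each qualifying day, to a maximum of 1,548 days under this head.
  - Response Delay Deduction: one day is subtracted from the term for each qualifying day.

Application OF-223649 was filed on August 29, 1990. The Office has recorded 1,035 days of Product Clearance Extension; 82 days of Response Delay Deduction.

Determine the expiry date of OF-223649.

Base term: filing date + 25 years → 29 August 2015.
Product Clearance Extension: 1035 days (within the 1548-day cap) → +1035 days → 29 June 2018.
Response Delay Deduction: −82 days → 8 April 2018.

April 8, 2018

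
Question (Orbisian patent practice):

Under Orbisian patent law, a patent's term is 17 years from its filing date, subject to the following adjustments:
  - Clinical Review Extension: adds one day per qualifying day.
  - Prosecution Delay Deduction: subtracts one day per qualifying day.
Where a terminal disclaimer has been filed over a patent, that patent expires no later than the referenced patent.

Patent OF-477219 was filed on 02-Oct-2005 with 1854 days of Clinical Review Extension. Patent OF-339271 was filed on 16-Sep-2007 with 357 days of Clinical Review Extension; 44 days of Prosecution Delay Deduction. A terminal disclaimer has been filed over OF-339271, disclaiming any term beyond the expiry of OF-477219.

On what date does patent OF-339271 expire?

July 26, 2025

Natural term of OF-339271:
  Base: filing + 17 years → 16 September 2024.
  Clinical Review Extension: +357 days → 8 September 2025.
  Prosecution Delay Deduction: −44 days → 26 July 2025.
Expiry of referenced patent OF-477219:
  Base: filing + 17 years → 2 October 2022.
  Clinical Review Extension: +1854 days → 30 October 2027.
Terminal disclaimer: OF-339271 expires on the earlier of 26 July 2025 and 30 October 2027.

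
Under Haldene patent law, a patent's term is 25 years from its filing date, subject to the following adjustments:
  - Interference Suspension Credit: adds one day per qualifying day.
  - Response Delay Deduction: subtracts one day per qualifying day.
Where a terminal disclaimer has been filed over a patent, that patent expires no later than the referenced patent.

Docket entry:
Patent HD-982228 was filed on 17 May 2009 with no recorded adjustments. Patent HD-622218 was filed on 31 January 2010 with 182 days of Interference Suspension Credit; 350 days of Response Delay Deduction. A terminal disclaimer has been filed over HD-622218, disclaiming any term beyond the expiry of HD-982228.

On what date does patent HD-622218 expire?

May 17, 2034

Natural term of HD-622218:
  Base: filing + 25 years → 31 January 2035.
  Interference Suspension Credit: +182 days → 1 August 2035.
  Response Delay Deduction: −350 days → 16 August 2034.
Expiry of referenced patent HD-982228:
  Base: filing + 25 years → 17 May 2034.
Terminal disclaimer: HD-622218 expires on the earlier of 16 August 2034 and 17 May 2034.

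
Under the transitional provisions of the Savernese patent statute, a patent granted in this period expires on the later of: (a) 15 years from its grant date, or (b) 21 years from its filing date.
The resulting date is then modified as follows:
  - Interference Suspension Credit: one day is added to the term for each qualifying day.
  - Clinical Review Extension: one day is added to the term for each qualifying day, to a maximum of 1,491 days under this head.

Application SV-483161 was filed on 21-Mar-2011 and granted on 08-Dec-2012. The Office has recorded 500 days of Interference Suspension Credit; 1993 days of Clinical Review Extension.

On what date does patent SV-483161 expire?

(a) grant + 15 years → 8 December 2027.
(b) filing + 21 years → 21 March 2032.
Later of the two: 21 March 2032.
Interference Suspension Credit: +500 days → 3 August 2033.
Clinical Review Extension: 1993 days claimed exceeds the 1491-day cap, so +1491 days → 2 September 2037.

2037-09-02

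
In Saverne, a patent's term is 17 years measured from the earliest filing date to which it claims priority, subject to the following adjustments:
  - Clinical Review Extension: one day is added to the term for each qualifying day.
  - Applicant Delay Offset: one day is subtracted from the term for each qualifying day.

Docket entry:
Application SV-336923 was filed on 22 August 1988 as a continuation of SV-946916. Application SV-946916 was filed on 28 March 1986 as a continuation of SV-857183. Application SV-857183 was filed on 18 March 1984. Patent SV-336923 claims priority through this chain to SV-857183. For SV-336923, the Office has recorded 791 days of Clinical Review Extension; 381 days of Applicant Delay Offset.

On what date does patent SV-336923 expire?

Earliest priority filing: 18 March 1984.
Base term: 18 March 1984 + 17 years → 18 March 2001.
Clinical Review Extension: +791 days → 18 May 2003.
Applicant Delay Offset: −381 days → 2 May 2002.

2002-05-02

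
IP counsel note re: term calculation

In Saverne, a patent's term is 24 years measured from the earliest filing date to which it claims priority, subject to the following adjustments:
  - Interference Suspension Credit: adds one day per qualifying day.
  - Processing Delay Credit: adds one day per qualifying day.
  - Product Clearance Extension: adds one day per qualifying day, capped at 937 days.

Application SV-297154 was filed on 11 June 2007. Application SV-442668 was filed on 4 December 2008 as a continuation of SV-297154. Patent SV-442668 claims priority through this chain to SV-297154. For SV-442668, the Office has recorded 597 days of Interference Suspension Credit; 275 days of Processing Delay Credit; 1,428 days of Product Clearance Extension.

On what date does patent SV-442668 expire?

Earliest priority filing: 11 June 2007.
Base term: 11 June 2007 + 24 years → 11 June 2031.
Interference Suspension Credit: +597 days → 28 January 2033.
Processing Delay Credit: +275 days → 30 October 2033.
Product Clearance Extension: 1428 days claimed exceeds the 937-day cap, so +937 days → 24 May 2036.

2036-05-24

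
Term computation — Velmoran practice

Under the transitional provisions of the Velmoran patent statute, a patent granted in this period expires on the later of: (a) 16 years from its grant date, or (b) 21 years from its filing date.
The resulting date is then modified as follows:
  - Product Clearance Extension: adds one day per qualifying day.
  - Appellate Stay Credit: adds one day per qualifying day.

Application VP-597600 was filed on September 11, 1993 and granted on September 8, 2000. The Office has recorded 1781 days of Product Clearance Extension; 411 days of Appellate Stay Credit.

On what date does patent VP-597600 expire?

(a) grant + 16 years → 8 September 2016.
(b) filing + 21 years → 11 September 2014.
Later of the two: 8 September 2016.
Product Clearance Extension: +1781 days → 25 July 2021.
Appellate Stay Credit: +411 days → 9 September 2022.

2022-09-09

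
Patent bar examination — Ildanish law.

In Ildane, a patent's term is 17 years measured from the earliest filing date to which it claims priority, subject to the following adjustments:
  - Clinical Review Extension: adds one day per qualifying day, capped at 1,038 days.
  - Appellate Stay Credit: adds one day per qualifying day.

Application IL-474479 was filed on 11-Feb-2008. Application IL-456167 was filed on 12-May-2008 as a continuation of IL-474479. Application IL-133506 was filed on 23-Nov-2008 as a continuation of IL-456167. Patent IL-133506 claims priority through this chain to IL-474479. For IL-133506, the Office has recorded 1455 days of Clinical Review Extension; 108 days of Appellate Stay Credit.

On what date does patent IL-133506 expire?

2028-04-02

Earliest priority filing: 11 February 2008.
Base term: 11 February 2008 + 17 years → 11 February 2025.
Clinical Review Extension: 1455 days claimed exceeds the 1038-day cap, so +1038 days → 16 December 2027.
Appellate Stay Credit: +108 days → 2 April 2028.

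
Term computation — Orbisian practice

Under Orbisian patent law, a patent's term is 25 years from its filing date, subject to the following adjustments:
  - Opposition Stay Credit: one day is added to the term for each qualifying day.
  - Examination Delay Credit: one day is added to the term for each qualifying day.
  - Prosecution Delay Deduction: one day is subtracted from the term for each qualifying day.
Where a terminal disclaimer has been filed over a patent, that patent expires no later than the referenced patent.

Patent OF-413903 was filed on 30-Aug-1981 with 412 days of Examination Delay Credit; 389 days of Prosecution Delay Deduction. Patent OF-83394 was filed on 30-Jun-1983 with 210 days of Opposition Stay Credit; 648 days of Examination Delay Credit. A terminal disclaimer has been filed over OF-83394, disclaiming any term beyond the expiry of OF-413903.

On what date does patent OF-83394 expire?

Natural term of OF-83394:
  Base: filing + 25 years → 30 June 2008.
  Opposition Stay Credit: +210 days → 26 January 2009.
  Examination Delay Credit: +648 days → 5 November 2010.
Expiry of referenced patent OF-413903:
  Base: filing + 25 years → 30 August 2006.
  Examination Delay Credit: +412 days → 16 October 2007.
  Prosecution Delay Deduction: −389 days → 22 September 2006.
Terminal disclaimer: OF-83394 expires on the earlier of 5 November 2010 and 22 September 2006.

September 22, 2006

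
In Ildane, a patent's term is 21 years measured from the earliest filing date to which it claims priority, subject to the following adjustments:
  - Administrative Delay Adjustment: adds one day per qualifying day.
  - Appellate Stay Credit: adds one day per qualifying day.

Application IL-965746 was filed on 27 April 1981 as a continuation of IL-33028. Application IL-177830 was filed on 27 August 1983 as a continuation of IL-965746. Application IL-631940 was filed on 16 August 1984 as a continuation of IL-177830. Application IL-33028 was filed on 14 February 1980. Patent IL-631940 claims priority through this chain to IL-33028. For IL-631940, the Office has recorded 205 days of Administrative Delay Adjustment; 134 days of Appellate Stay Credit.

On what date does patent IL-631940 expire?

Earliest priority filing: 14 February 1980.
Base term: 14 February 1980 + 21 years → 14 February 2001.
Administrative Delay Adjustment: +205 days → 7 September 2001.
Appellate Stay Credit: +134 days → 19 January 2002.

January 19, 2002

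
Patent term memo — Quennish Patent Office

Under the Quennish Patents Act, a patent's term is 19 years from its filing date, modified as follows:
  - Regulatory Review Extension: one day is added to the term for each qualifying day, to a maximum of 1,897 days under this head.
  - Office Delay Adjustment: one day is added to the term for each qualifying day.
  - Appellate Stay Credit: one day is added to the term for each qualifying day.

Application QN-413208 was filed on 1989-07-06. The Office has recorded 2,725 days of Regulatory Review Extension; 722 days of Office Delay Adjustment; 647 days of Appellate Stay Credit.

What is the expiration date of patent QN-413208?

June 15, 2017

Base term: filing date + 19 years → 6 July 2008.
Regulatory Review Extension: 2725 days claimed exceeds the 1897-day cap, so +1897 days → 15 September 2013.
Office Delay Adjustment: +722 days → 7 September 2015.
Appellate Stay Credit: +647 days → 15 June 2017.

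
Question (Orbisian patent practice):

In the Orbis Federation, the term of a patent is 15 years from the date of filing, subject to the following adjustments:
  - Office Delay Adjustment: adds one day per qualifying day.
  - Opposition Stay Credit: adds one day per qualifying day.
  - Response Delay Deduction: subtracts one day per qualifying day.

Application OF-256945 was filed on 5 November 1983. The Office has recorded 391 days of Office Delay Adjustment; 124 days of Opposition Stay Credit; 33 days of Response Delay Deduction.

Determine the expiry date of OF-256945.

Base term: filing date + 15 years → 5 November 1998.
Office Delay Adjustment: +391 days → 1 December 1999.
Opposition Stay Credit: +124 days → 3 April 2000.
Response Delay Deduction: −33 days → 1 March 2000.

2000-03-01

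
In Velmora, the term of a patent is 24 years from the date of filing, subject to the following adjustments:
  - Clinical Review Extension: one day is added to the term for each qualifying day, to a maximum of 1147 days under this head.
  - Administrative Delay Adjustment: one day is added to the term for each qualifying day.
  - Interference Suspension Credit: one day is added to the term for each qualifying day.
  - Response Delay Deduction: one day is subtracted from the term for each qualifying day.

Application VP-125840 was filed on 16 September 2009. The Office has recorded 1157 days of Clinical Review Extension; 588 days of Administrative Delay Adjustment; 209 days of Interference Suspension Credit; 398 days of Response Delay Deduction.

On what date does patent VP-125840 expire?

Base term: filing date + 24 years → 16 September 2033.
Clinical Review Extension: 1157 days claimed exceeds the 1147-day cap, so +1147 days → 6 November 2036.
Administrative Delay Adjustment: +588 days → 17 June 2038.
Interference Suspension Credit: +209 days → 12 January 2039.
Response Delay Deduction: −398 days → 10 December 2037.

December 10, 2037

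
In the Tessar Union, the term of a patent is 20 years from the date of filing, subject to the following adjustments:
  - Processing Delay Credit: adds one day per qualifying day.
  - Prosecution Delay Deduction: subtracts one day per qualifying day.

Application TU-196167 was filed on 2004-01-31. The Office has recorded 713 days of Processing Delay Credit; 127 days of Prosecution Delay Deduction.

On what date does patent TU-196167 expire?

Base term: filing date + 20 years → 31 January 2024.
Processing Delay Credit: +713 days → 13 January 2026.
Prosecution Delay Deduction: −127 days → 8 September 2025.

September 8, 2025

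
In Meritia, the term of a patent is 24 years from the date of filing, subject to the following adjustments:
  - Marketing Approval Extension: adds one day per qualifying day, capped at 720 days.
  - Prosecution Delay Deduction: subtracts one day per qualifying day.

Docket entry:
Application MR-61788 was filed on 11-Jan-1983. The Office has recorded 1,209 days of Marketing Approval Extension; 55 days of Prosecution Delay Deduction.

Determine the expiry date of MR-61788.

Base term: filing date + 24 years → 11 January 2007.
Marketing Approval Extension: 1209 days claimed exceeds the 720-day cap, so +720 days → 31 December 2008.
Prosecution Delay Deduction: −55 days → 6 November 2008.

November 6, 2008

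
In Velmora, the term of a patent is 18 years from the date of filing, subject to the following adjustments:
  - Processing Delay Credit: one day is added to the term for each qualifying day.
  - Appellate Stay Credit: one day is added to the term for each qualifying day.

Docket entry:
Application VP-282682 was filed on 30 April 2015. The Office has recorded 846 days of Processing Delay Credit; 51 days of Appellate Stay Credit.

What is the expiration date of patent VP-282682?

Base term: filing date + 18 years → 30 April 2033.
Processing Delay Credit: +846 days → 24 August 2035.
Appellate Stay Credit: +51 days → 14 October 2035.

2035-10-14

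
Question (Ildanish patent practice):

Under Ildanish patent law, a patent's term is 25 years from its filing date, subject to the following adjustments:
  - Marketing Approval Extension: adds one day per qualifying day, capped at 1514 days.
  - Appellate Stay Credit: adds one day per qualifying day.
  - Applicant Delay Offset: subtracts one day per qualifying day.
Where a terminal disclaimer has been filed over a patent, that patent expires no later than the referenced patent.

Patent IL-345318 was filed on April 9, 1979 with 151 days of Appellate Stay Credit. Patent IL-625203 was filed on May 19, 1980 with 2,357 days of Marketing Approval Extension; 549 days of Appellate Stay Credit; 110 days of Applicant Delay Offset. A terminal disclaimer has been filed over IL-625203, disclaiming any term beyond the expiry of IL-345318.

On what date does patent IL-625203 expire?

2004-09-07

Natural term of IL-625203:
  Base: filing + 25 years → 19 May 2005.
  Marketing Approval Extension: 2357 days claimed exceeds the 1514-day cap, so +1514 days → 11 July 2009.
  Appellate Stay Credit: +549 days → 11 January 2011.
  Applicant Delay Offset: −110 days → 23 September 2010.
Expiry of referenced patent IL-345318:
  Base: filing + 25 years → 9 April 2004.
  Appellate Stay Credit: +151 days → 7 September 2004.
Terminal disclaimer: IL-625203 expires on the earlier of 23 September 2010 and 7 September 2004.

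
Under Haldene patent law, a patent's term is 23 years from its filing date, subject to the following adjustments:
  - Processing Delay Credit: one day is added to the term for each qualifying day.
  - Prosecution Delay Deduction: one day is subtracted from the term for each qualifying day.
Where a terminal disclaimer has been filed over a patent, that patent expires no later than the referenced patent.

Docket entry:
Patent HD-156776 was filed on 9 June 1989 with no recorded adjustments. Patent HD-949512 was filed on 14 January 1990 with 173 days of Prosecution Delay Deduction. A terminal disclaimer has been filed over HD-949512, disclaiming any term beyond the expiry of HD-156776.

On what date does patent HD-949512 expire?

Natural term of HD-949512:
  Base: filing + 23 years → 14 January 2013.
  Prosecution Delay Deduction: −173 days → 25 July 2012.
Expiry of referenced patent HD-156776:
  Base: filing + 23 years → 9 June 2012.
Terminal disclaimer: HD-949512 expires on the earlier of 25 July 2012 and 9 June 2012.

2012-06-09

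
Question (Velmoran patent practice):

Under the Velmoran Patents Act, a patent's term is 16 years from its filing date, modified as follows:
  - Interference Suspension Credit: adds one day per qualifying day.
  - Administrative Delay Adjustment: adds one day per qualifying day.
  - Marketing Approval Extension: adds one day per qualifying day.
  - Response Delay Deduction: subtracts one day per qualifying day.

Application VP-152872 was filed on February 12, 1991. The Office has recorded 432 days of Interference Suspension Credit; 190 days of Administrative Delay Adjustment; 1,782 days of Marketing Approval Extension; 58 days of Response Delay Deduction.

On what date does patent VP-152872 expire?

July 16, 2013

Base term: filing date + 16 years → 12 February 2007.
Interference Suspension Credit: +432 days → 19 April 2008.
Administrative Delay Adjustment: +190 days → 26 October 2008.
Marketing Approval Extension: +1782 days → 12 September 2013.
Response Delay Deduction: −58 days → 16 July 2013.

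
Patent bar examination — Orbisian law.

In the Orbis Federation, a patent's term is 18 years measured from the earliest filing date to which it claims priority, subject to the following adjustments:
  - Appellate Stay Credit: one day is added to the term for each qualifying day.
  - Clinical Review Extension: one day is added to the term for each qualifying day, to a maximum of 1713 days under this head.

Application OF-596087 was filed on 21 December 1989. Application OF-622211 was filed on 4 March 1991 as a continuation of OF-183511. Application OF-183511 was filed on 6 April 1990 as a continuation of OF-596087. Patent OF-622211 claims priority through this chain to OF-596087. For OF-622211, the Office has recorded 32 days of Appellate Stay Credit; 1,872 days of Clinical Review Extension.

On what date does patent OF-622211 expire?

Earliest priority filing: 21 December 1989.
Base term: 21 December 1989 + 18 years → 21 December 2007.
Appellate Stay Credit: +32 days → 22 January 2008.
Clinical Review Extension: 1872 days claimed exceeds the 1713-day cap, so +1713 days → 30 September 2012.

2012-09-30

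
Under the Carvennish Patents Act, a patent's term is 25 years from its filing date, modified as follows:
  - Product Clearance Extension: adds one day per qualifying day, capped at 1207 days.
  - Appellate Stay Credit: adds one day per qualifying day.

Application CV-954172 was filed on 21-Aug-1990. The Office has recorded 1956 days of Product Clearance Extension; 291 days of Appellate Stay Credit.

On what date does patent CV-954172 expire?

September 27, 2019

Base term: filing date + 25 years → 21 August 2015.
Product Clearance Extension: 1956 days claimed exceeds the 1207-day cap, so +1207 days → 10 December 2018.
Appellate Stay Credit: +291 days → 27 September 2019.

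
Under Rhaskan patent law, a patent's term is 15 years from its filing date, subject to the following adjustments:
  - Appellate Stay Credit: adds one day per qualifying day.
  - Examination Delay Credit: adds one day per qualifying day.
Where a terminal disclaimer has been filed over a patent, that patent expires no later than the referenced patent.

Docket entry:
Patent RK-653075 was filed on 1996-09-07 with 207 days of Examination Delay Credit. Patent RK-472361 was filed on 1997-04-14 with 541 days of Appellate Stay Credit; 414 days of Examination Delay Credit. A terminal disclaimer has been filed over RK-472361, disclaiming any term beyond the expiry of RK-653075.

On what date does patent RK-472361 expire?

Natural term of RK-472361:
  Base: filing + 15 years → 14 April 2012.
  Appellate Stay Credit: +541 days → 7 October 2013.
  Examination Delay Credit: +414 days → 25 November 2014.
Expiry of referenced patent RK-653075:
  Base: filing + 15 years → 7 September 2011.
  Examination Delay Credit: +207 days → 1 April 2012.
Terminal disclaimer: RK-472361 expires on the earlier of 25 November 2014 and 1 April 2012.

2012-04-01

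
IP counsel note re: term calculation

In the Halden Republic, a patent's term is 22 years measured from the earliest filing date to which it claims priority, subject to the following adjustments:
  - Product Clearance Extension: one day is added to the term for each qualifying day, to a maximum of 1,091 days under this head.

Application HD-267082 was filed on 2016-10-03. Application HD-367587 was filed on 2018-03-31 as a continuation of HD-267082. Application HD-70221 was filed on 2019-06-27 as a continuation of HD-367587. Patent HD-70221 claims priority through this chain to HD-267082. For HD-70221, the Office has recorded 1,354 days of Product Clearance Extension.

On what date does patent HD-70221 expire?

Earliest priority filing: 3 October 2016.
Base term: 3 October 2016 + 22 years → 3 October 2038.
Product Clearance Extension: 1354 days claimed exceeds the 1091-day cap, so +1091 days → 28 September 2041.

September 28, 2041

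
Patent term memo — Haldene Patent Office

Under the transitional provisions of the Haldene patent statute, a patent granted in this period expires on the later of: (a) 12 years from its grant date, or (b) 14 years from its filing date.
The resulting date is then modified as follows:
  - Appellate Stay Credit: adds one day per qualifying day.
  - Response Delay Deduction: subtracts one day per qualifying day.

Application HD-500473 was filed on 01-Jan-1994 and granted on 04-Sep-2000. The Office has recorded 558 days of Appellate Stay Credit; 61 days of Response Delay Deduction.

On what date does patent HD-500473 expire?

2014-01-14

(a) grant + 12 years → 4 September 2012.
(b) filing + 14 years → 1 January 2008.
Later of the two: 4 September 2012.
Appellate Stay Credit: +558 days → 16 March 2014.
Response Delay Deduction: −61 days → 14 January 2014.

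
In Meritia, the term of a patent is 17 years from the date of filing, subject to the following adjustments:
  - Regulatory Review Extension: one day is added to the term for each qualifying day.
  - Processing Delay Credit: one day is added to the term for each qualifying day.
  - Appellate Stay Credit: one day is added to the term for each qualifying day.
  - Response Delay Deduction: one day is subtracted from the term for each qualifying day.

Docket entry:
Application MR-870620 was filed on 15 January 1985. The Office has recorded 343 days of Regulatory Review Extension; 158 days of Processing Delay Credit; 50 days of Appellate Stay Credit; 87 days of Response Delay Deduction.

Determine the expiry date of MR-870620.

April 24, 2003

Base term: filing date + 17 years → 15 January 2002.
Regulatory Review Extension: +343 days → 24 December 2002.
Processing Delay Credit: +158 days → 31 May 2003.
Appellate Stay Credit: +50 days → 20 July 2003.
Response Delay Deduction: −87 days → 24 April 2003.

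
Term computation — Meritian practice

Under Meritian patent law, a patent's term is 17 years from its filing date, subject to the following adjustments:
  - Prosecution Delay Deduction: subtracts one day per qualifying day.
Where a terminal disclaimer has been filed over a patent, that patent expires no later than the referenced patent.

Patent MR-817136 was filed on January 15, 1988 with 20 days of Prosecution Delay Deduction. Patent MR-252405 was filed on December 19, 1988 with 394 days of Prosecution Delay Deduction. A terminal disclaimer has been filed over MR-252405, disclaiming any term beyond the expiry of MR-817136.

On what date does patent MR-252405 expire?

Natural term of MR-252405:
  Base: filing + 17 years → 19 December 2005.
  Prosecution Delay Deduction: −394 days → 20 November 2004.
Expiry of referenced patent MR-817136:
  Base: filing + 17 years → 15 January 2005.
  Prosecution Delay Deduction: −20 days → 26 December 2004.
Terminal disclaimer: MR-252405 expires on the earlier of 20 November 2004 and 26 December 2004.

November 20, 2004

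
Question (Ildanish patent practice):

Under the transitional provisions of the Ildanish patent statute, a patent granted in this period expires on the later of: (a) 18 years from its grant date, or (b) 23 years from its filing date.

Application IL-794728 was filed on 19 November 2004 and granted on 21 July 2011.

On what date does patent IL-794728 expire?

(a) grant + 18 years → 21 July 2029.
(b) filing + 23 years → 19 November 2027.
Later of the two: 21 July 2029.

July 21, 2029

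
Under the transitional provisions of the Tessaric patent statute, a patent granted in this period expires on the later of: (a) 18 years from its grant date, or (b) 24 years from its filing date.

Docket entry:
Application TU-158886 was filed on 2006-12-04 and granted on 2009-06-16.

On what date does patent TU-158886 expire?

December 4, 2030

(a) grant + 18 years → 16 June 2027.
(b) filing + 24 years → 4 December 2030.
Later of the two: 4 December 2030.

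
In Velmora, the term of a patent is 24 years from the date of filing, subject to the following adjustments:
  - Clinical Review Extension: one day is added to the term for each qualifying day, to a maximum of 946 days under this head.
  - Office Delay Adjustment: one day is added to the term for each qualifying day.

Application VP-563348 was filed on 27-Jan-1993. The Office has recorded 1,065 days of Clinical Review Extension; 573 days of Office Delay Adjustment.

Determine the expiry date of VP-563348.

Base term: filing date + 24 years → 27 January 2017.
Clinical Review Extension: 1065 days claimed exceeds the 946-day cap, so +946 days → 31 August 2019.
Office Delay Adjustment: +573 days → 26 March 2021.

March 26, 2021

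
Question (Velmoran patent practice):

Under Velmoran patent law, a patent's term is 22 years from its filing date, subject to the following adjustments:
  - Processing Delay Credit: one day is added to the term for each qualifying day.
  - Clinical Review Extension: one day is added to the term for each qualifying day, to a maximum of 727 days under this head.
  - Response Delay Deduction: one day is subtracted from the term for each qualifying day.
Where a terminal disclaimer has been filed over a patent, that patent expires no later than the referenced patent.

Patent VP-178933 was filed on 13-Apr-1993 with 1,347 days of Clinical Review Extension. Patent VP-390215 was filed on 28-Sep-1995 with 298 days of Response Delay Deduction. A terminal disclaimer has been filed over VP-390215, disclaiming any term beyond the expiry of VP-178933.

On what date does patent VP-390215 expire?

Natural term of VP-390215:
  Base: filing + 22 years → 28 September 2017.
  Response Delay Deduction: −298 days → 4 December 2016.
Expiry of referenced patent VP-178933:
  Base: filing + 22 years → 13 April 2015.
  Clinical Review Extension: 1347 days claimed exceeds the 727-day cap, so +727 days → 9 April 2017.
Terminal disclaimer: VP-390215 expires on the earlier of 4 December 2016 and 9 April 2017.

2016-12-04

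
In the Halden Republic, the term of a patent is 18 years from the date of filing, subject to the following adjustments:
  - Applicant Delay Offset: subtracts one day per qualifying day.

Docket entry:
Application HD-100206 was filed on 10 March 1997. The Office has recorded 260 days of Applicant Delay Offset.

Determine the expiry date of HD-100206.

June 23, 2014

Base term: filing date + 18 years → 10 March 2015.
Applicant Delay Offset: −260 days → 23 June 2014.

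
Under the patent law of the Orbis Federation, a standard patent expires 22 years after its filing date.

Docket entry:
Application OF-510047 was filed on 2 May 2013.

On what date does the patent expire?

Filing date + 22 years → 2 May 2035.

2035-05-02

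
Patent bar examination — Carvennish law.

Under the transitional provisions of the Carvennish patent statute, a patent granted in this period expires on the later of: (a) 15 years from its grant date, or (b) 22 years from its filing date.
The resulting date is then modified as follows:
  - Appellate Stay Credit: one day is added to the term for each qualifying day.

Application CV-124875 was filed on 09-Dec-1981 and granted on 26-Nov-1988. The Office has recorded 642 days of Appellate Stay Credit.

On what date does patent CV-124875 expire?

September 11, 2005

(a) grant + 15 years → 26 November 2003.
(b) filing + 22 years → 9 December 2003.
Later of the two: 9 December 2003.
Appellate Stay Credit: +642 days → 11 September 2005.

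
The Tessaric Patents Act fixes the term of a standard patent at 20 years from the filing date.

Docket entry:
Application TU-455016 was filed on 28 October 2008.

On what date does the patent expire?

2028-10-28

Filing date + 20 years → 28 October 2028.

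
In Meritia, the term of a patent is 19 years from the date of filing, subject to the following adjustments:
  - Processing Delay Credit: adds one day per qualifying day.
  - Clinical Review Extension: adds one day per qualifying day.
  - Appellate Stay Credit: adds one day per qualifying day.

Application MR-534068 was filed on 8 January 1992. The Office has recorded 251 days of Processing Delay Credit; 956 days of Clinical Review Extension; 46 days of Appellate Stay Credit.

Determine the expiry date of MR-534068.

Base term: filing date + 19 years → 8 January 2011.
Processing Delay Credit: +251 days → 16 September 2011.
Clinical Review Extension: +956 days → 29 April 2014.
Appellate Stay Credit: +46 days → 14 June 2014.

2014-06-14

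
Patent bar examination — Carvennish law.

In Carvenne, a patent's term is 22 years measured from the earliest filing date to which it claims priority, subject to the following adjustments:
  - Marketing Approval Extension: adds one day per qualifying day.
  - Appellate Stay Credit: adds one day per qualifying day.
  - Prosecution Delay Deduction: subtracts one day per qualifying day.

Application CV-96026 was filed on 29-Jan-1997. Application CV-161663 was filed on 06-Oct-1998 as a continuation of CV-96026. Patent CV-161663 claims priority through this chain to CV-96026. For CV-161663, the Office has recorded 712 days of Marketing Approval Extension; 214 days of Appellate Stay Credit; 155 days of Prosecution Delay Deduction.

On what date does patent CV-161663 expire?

March 10, 2021

Earliest priority filing: 29 January 1997.
Base term: 29 January 1997 + 22 years → 29 January 2019.
Marketing Approval Extension: +712 days → 10 January 2021.
Appellate Stay Credit: +214 days → 12 August 2021.
Prosecution Delay Deduction: −155 days → 10 March 2021.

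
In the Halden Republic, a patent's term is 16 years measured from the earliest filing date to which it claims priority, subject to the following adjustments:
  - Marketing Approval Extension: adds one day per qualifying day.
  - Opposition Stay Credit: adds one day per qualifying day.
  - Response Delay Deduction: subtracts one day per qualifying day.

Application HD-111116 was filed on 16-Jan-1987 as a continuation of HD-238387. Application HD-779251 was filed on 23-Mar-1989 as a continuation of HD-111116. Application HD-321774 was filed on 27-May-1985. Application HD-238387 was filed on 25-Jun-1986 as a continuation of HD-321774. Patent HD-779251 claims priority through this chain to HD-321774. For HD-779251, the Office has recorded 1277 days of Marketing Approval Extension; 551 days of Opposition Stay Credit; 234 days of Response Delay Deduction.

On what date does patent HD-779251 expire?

October 7, 2005

Earliest priority filing: 27 May 1985.
Base term: 27 May 1985 + 16 years → 27 May 2001.
Marketing Approval Extension: +1277 days → 24 November 2004.
Opposition Stay Credit: +551 days → 29 May 2006.
Response Delay Deduction: −234 days → 7 October 2005.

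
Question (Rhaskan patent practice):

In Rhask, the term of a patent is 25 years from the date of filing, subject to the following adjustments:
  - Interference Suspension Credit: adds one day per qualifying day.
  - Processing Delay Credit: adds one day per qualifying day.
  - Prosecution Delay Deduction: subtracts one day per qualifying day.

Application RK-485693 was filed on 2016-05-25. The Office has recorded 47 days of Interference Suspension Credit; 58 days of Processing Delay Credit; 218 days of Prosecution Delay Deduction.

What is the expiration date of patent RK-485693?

Base term: filing date + 25 years → 25 May 2041.
Interference Suspension Credit: +47 days → 11 July 2041.
Processing Delay Credit: +58 days → 7 September 2041.
Prosecution Delay Deduction: −218 days → 1 February 2041.

2041-02-01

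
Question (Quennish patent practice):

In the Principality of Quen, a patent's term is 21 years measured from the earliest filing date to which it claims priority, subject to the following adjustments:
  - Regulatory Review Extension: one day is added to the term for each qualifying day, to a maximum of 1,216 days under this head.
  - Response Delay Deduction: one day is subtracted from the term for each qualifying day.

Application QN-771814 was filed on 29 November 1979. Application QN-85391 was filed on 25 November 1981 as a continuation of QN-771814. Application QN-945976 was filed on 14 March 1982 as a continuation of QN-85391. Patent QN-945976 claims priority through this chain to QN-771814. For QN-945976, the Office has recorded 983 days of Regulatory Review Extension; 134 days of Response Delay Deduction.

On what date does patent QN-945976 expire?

March 28, 2003

Earliest priority filing: 29 November 1979.
Base term: 29 November 1979 + 21 years → 29 November 2000.
Regulatory Review Extension: 983 days (within the 1216-day cap) → +983 days → 9 August 2003.
Response Delay Deduction: −134 days → 28 March 2003.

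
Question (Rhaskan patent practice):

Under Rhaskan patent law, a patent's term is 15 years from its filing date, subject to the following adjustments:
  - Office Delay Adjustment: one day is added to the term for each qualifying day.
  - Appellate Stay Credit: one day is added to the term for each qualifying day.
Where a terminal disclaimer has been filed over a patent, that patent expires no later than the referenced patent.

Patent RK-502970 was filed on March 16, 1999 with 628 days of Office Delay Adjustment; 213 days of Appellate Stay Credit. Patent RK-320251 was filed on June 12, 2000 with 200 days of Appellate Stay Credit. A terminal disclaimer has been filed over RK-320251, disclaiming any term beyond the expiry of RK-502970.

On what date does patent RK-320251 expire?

December 29, 2015

Natural term of RK-320251:
  Base: filing + 15 years → 12 June 2015.
  Appellate Stay Credit: +200 days → 29 December 2015.
Expiry of referenced patent RK-502970:
  Base: filing + 15 years → 16 March 2014.
  Office Delay Adjustment: +628 days → 4 December 2015.
  Appellate Stay Credit: +213 days → 4 July 2016.
Terminal disclaimer: RK-320251 expires on the earlier of 29 December 2015 and 4 July 2016.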